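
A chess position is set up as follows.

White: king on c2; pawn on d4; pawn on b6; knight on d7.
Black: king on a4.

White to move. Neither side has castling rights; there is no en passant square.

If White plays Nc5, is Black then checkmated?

no

After Nc5: black king on a4; in check: yes, from the white knight on c5.
Black has 4 legal replies: Kb5, Ka5, Kb4, Ka3.
In check but a legal move exists → not checkmate.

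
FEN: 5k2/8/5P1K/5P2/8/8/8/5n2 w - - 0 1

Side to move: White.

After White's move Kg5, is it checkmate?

no

After Kg5: black king on f8; in check: no.
Black is not in check, so this cannot be checkmate.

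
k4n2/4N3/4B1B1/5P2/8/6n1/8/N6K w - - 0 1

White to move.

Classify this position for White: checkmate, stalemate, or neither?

neither

White to move; white king on h1.
In check: yes, from the black knight on g3.
Legal moves for White: Kh2, Kg2, Kg1.
White is in check but has 3 legal moves → neither.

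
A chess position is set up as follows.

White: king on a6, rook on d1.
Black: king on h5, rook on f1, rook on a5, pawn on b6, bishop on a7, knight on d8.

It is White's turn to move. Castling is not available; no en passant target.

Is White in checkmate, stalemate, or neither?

White to move; white king on a6.
In check: yes, from the black rook on a5.
King squares — a5: attacked by Pb6; b5: attacked by Ra5; b6: attacked by Ba7; a7: attacked by Ra5; b7: attacked by Nd8.
Legal moves for White: none.
In check with no legal moves → checkmate.

checkmate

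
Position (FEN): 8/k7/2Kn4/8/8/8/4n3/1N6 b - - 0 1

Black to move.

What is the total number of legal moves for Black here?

17

Black to move; king on a7.
In check: no.
Legal moves: Kb8, Ka8, Ka6, Ne8, Nc8, Nf7, Nb7, Nf5, Nb5, Ne4, Nc4, Nf4, Nd4+, Ng3, Nc3, Ng1, Nc1.
Count: 17.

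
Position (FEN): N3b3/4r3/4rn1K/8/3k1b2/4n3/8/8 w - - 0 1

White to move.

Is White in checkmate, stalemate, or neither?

checkmate

White to move; white king on h6.
In check: yes, from the black bishop on f4.
King squares — g5: attacked by Bf4; h5: attacked by Nf6; g6: attacked by Be8; g7: attacked by Re7; h7: attacked by Nf6.
Legal moves for White: none.
In check with no legal moves → checkmate.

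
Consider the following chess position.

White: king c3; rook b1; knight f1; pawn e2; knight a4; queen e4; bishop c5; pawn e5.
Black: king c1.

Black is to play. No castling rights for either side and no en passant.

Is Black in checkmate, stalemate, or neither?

Black to move; black king on c1.
In check: yes, from the white rook on b1.
King squares — b1: attacked by Qe4; d1: attacked by Rb1; b2: attacked by Rb1; c2: attacked by Kc3; d2: attacked by Nf1.
Legal moves for Black: none.
In check with no legal moves → checkmate.

checkmate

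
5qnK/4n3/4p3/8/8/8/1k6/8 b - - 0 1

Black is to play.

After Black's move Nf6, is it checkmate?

After Nf6: white king on h8; in check: yes, from the black queen on f8.
King squares — g7: attacked by Qf8; h7: attacked by Nf6; g8: attacked by Nf6.
White has no legal moves → checkmate.

yes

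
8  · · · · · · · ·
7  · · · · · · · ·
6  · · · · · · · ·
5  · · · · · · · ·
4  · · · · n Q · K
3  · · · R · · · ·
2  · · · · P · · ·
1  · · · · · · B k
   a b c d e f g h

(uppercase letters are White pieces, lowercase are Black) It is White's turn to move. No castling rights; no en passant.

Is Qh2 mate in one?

After Qh2: black king on h1; in check: yes, from the white queen on h2.
King squares — g1: attacked by Qh2; g2: attacked by Qh2; h2: attacked by Bg1.
Black has no legal moves → checkmate.

yes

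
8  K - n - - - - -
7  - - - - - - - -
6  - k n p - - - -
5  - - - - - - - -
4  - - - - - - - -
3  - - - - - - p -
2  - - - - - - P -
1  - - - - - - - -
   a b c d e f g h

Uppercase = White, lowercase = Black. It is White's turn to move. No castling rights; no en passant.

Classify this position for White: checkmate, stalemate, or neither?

stalemate

White to move; white king on a8.
In check: no.
King squares — a7: attacked by Kb6; b7: attacked by Kb6; b8: attacked by Nc6.
Legal moves for White: none.
Not in check and no legal moves → stalemate.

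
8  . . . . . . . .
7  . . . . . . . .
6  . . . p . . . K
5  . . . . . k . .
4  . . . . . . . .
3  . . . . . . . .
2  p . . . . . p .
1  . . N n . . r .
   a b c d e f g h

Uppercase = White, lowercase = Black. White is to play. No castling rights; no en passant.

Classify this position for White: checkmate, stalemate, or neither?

neither

White to move; white king on h6.
In check: no.
Legal moves for White: Kh7, Kg7, Kh5, Nd3, Nb3, Ne2, Nxa2.
White has 7 legal moves and is not in check → neither.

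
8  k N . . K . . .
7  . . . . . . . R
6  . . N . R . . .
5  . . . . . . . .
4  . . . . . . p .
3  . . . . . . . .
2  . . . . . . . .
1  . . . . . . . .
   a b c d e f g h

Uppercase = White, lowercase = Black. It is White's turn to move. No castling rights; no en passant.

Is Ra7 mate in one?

After Ra7: black king on a8; in check: yes, from the white rook on a7.
King squares — a7: attacked by Nc6; b7: attacked by Ra7; b8: attacked by Nc6.
Black has no legal moves → checkmate.

yes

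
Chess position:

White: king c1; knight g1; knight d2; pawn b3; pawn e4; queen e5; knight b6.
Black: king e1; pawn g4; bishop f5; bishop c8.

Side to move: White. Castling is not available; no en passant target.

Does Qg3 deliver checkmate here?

yes

After Qg3: black king on e1; in check: yes, from the white queen on g3.
King squares — d1: attacked by Kc1; f1: attacked by Nd2; d2: attacked by Kc1; e2: attacked by Ng1; f2: attacked by Qg3.
Black has no legal moves → checkmate.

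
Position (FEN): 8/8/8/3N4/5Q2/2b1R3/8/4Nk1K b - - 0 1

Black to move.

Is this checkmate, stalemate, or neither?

Black to move; black king on f1.
In check: yes, from the white queen on f4.
King squares — e1: attacked by Re3; g1: attacked by Kh1; e2: attacked by Re3; f2: attacked by Qf4; g2: attacked by Ne1.
Legal moves for Black: none.
In check with no legal moves → checkmate.

checkmate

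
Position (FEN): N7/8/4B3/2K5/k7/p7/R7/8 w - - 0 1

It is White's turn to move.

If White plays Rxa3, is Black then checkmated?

no

After Rxa3: black king on a4; in check: yes, from the white rook on a3.
Black has 1 legal reply: Kxa3.
In check but a legal move exists → not checkmate.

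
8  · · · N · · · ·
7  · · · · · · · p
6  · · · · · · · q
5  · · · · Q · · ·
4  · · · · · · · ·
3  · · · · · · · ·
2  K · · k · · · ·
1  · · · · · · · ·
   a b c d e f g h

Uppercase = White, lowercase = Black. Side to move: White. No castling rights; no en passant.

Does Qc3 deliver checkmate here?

After Qc3: black king on d2; in check: yes, from the white queen on c3.
Black has 3 legal replies: Kxc3, Ke2, Kd1.
In check but a legal move exists → not checkmate.

no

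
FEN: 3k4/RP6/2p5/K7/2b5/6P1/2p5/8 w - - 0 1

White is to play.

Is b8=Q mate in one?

After b8=Q: black king on d8; in check: yes, from the white queen on b8.
King squares — c7: attacked by Ra7; d7: attacked by Ra7; e7: attacked by Ra7; c8: attacked by Qb8; e8: attacked by Qb8.
Black has no legal moves → checkmate.

yes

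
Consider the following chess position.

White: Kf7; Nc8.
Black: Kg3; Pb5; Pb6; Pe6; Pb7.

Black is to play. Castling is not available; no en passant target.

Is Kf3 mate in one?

After Kf3: white king on f7; in check: no.
White is not in check, so this cannot be checkmate.

no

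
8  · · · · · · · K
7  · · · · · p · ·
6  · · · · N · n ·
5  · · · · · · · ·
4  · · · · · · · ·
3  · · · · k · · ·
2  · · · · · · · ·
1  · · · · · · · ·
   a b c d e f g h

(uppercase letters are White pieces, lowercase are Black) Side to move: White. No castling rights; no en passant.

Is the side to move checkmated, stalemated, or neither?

White to move; white king on h8.
In check: yes, from the black knight on g6.
Legal moves for White: Kg8, Kh7, Kg7.
White is in check but has 3 legal moves → neither.

neither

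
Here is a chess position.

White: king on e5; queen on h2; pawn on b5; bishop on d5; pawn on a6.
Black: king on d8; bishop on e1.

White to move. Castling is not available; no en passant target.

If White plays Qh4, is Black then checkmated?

After Qh4: black king on d8; in check: yes, from the white queen on h4.
Black has 5 legal replies: Ke8, Kc8, Kd7, Kc7, Bxh4.
In check but a legal move exists → not checkmate.

no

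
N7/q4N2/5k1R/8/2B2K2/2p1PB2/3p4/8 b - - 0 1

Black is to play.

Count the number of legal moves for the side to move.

2

Black to move; king on f6.
In check: yes, from the white rook on h6.
Legal moves: Kg7, Ke7.
Count: 2.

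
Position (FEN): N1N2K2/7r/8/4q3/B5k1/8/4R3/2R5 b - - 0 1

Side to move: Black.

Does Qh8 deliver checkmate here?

yes

After Qh8: white king on f8; in check: yes, from the black queen on h8.
King squares — e7: attacked by Rh7; f7: attacked by Rh7; g7: attacked by Rh7; e8: attacked by Qh8; g8: attacked by Qh8.
White has no legal moves → checkmate.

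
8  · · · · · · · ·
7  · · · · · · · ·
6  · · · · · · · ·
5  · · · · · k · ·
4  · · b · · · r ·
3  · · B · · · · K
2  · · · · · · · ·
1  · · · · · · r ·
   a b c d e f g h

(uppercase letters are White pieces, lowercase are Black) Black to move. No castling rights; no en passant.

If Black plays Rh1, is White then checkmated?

yes

After Rh1: white king on h3; in check: yes, from the black rook on h1.
King squares — g2: attacked by Rg4; h2: attacked by Rh1; g3: attacked by Rg4; g4: attacked by Kf5; h4: attacked by Rh1.
White has no legal moves → checkmate.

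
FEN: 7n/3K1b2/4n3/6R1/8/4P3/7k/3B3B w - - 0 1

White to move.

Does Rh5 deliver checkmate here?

After Rh5: black king on h2; in check: yes, from the white rook on h5.
Black has 3 legal replies: Kg3, Kg1, Bxh5.
In check but a legal move exists → not checkmate.

no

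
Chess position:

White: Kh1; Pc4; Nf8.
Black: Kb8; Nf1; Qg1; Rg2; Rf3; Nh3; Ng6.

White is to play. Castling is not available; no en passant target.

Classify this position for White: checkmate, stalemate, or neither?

checkmate

White to move; white king on h1.
In check: yes, from the black queen on g1.
King squares — g1: attacked by Rg2; g2: attacked by Qg1; h2: attacked by Nf1.
Legal moves for White: none.
In check with no legal moves → checkmate.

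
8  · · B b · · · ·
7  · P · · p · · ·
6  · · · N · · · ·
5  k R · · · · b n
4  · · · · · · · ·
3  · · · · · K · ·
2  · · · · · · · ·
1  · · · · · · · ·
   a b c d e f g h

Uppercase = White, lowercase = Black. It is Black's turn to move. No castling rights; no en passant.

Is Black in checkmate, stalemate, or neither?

neither

Black to move; black king on a5.
In check: yes, from the white rook on b5.
Legal moves for Black: Ka6, Ka4.
Black is in check but has 2 legal moves → neither.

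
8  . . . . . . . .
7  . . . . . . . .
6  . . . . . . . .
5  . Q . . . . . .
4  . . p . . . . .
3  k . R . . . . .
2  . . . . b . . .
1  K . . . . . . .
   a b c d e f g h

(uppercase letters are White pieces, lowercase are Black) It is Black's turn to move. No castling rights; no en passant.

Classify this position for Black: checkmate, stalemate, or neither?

Black to move; black king on a3.
In check: yes, from the white rook on c3.
King squares — a2: attacked by Ka1; b2: attacked by Ka1; b3: attacked by Rc3; a4: attacked by Qb5; b4: attacked by Qb5.
Legal moves for Black: none.
In check with no legal moves → checkmate.

checkmate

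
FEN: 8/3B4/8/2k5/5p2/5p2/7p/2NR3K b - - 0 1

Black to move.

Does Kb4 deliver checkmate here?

After Kb4: white king on h1; in check: no.
White is not in check, so this cannot be checkmate.

no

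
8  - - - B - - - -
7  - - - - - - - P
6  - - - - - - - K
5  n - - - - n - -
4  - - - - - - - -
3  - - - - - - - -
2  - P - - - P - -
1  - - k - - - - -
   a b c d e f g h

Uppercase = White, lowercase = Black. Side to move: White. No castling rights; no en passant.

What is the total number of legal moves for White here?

White to move; king on h6.
In check: yes, from the black knight on f5.
Legal moves: Kg6, Kh5, Kg5.
Count: 3.

3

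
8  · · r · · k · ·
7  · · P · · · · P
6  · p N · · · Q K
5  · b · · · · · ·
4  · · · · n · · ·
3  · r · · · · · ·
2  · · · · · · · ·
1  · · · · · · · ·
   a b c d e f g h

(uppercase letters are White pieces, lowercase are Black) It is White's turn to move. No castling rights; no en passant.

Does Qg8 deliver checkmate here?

After Qg8: black king on f8; in check: yes, from the white queen on g8.
King squares — e7: attacked by Nc6; f7: attacked by Qg8; g7: attacked by Kh6; e8: attacked by Qg8; g8: attacked by Ph7.
Black has no legal moves → checkmate.

yes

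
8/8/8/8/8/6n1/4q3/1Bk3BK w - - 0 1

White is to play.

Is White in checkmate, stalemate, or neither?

checkmate

White to move; white king on h1.
In check: yes, from the black knight on g3.
King squares — g1: own bishop; g2: attacked by Qe2; h2: attacked by Qe2.
Legal moves for White: none.
In check with no legal moves → checkmate.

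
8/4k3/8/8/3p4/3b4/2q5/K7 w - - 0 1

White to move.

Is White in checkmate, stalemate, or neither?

stalemate

White to move; white king on a1.
In check: no.
King squares — b1: attacked by Qc2; a2: attacked by Qc2; b2: attacked by Qc2.
Legal moves for White: none.
Not in check and no legal moves → stalemate.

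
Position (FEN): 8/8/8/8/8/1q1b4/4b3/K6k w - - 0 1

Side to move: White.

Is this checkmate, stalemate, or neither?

stalemate

White to move; white king on a1.
In check: no.
King squares — b1: attacked by Qb3; a2: attacked by Qb3; b2: attacked by Qb3.
Legal moves for White: none.
Not in check and no legal moves → stalemate.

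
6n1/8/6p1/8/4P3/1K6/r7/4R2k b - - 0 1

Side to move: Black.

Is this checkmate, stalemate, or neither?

neither

Black to move; black king on h1.
In check: yes, from the white rook on e1.
King squares — g1: attacked by Re1; g2: available; h2: available.
Legal moves for Black: Kh2, Kg2.
Black is in check but has 2 legal moves → neither.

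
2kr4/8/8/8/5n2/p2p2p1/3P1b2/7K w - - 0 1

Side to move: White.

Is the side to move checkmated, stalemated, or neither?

White to move; white king on h1.
In check: no.
King squares — g1: attacked by Bf2; g2: attacked by Nf4; h2: attacked by Pg3.
Legal moves for White: none.
Not in check and no legal moves → stalemate.

stalemate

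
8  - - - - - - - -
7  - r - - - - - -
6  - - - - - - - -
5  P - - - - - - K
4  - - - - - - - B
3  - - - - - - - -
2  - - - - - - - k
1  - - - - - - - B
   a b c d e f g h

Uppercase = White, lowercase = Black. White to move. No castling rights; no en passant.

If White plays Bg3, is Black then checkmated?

After Bg3: black king on h2; in check: yes, from the white bishop on g3.
Black has 4 legal replies: Kh3, Kxg3, Kxh1, Kg1.
In check but a legal move exists → not checkmate.

no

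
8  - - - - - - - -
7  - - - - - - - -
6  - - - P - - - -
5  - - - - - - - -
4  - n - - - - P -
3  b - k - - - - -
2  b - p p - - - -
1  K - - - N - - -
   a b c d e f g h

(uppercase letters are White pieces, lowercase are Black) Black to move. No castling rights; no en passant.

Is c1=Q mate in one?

After c1=Q: white king on a1; in check: yes, from the black queen on c1.
King squares — b1: attacked by Qc1; a2: attacked by Nb4; b2: attacked by Qc1.
White has no legal moves → checkmate.

yes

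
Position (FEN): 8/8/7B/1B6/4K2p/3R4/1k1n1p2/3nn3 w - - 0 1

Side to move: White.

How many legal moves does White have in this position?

White to move; king on e4.
In check: yes, from the black knight on d2.
Legal moves: Kf5, Ke5, Kd5, Kf4, Kd4, Bxd2, Rxd2+.
Count: 7.

7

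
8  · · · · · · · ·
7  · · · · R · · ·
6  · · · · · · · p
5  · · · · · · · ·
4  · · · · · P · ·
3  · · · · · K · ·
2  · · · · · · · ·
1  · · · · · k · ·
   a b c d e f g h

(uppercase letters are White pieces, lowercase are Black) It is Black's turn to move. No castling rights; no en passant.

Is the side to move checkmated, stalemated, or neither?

neither

Black to move; black king on f1.
In check: no.
Legal moves for Black: Kg1, h5.
Black has 2 legal moves and is not in check → neither.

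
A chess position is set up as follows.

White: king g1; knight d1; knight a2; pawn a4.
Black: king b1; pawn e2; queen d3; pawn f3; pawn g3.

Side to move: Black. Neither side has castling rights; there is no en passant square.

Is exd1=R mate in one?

After exd1=R: white king on g1; in check: yes, from the black rook on d1.
King squares — f1: attacked by Rd1; h1: attacked by Rd1; f2: attacked by Pg3; g2: attacked by Pf3; h2: attacked by Pg3.
White has no legal moves → checkmate.

yes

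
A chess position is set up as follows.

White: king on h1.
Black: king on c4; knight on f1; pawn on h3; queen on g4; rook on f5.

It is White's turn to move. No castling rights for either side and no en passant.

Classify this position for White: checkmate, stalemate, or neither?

White to move; white king on h1.
In check: no.
King squares — g1: attacked by Qg4; g2: attacked by Ph3; h2: attacked by Nf1.
Legal moves for White: none.
Not in check and no legal moves → stalemate.

stalemate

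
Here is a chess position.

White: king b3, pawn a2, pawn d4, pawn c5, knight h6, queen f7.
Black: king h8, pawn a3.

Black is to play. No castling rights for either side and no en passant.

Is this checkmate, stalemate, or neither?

Black to move; black king on h8.
In check: no.
King squares — g7: attacked by Qf7; h7: attacked by Qf7; g8: attacked by Nh6.
Legal moves for Black: none.
Not in check and no legal moves → stalemate.

stalemate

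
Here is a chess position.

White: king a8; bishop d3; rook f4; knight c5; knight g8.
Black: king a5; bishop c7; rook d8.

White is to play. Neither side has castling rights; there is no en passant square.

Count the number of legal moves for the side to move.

White to move; king on a8.
In check: yes, from the black rook on d8.
Legal moves: Kb7, Ka7.
Count: 2.

2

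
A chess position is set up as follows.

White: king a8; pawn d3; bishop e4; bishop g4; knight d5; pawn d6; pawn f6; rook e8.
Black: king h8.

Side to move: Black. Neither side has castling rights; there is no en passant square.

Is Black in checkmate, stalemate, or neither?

checkmate

Black to move; black king on h8.
In check: yes, from the white rook on e8.
King squares — g7: attacked by Pf6; h7: attacked by Be4; g8: attacked by Re8.
Legal moves for Black: none.
In check with no legal moves → checkmate.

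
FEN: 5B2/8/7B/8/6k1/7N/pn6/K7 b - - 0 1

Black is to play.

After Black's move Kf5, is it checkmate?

no

After Kf5: white king on a1; in check: no.
White is not in check, so this cannot be checkmate.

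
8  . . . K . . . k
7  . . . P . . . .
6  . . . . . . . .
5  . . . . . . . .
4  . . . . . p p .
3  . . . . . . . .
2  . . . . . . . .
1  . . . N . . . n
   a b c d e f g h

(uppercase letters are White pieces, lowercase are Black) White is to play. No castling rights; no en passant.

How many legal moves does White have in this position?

8

White to move; king on d8.
In check: no.
Legal moves: Ke8, Kc8, Ke7, Kc7, Ne3, Nc3, Nf2, Nb2.
Count: 8.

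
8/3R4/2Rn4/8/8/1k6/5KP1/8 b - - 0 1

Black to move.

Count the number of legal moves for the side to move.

Black to move; king on b3.
In check: no.
Legal moves: Ne8, Nc8, Nf7, Nb7, Nf5, Nb5, Ne4+, Nc4, Kb4, Ka4, Ka3, Kb2, Ka2.
Count: 13.

13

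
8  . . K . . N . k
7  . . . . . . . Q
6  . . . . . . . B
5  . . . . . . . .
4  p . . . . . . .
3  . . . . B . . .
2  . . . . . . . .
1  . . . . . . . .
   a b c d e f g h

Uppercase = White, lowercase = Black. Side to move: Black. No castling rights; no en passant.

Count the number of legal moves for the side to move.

Black to move; king on h8.
In check: yes, from the white queen on h7.
Legal moves: none.
Count: 0.

0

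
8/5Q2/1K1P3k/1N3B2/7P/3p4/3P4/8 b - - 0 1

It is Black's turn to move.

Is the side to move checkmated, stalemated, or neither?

stalemate

Black to move; black king on h6.
In check: no.
King squares — g5: attacked by Ph4; h5: attacked by Qf7; g6: attacked by Bf5; g7: attacked by Qf7; h7: attacked by Bf5.
Legal moves for Black: none.
Not in check and no legal moves → stalemate.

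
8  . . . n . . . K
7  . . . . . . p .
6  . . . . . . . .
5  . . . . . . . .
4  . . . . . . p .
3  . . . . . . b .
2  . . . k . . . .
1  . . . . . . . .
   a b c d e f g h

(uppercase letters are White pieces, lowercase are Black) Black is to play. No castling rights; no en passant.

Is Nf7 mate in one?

After Nf7: white king on h8; in check: yes, from the black knight on f7.
White has 3 legal replies: Kg8, Kh7, Kxg7.
In check but a legal move exists → not checkmate.

no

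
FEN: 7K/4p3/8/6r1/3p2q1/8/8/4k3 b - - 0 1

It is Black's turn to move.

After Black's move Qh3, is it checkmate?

yes

After Qh3: white king on h8; in check: yes, from the black queen on h3.
King squares — g7: attacked by Rg5; h7: attacked by Qh3; g8: attacked by Rg5.
White has no legal moves → checkmate.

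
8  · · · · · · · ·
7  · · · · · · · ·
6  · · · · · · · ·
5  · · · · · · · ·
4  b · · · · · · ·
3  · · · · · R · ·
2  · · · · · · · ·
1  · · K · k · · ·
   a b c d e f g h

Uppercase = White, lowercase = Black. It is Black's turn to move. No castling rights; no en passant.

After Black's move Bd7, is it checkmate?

After Bd7: white king on c1; in check: no.
White is not in check, so this cannot be checkmate.

no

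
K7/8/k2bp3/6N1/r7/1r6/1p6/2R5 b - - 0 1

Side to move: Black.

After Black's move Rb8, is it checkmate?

After Rb8: white king on a8; in check: yes, from the black rook on b8.
King squares — a7: attacked by Ka6; b7: attacked by Ka6; b8: attacked by Bd6.
White has no legal moves → checkmate.

yes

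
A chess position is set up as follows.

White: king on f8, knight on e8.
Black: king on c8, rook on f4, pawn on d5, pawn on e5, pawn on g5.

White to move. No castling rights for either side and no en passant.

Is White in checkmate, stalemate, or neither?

White to move; white king on f8.
In check: yes, from the black rook on f4.
Legal moves for White: Kg8, Kg7, Ke7, Nf6.
White is in check but has 4 legal moves → neither.

neither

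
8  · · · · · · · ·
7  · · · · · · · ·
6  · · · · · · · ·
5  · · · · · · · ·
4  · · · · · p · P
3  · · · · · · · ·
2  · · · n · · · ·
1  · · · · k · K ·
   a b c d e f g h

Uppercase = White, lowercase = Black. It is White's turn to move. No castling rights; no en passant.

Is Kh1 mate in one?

After Kh1: black king on e1; in check: no.
Black is not in check, so this cannot be checkmate.

no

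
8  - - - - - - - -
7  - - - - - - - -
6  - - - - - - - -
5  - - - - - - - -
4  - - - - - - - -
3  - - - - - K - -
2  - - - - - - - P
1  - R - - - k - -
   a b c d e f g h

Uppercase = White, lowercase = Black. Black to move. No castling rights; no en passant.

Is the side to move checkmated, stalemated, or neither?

Black to move; black king on f1.
In check: yes, from the white rook on b1.
King squares — e1: attacked by Rb1; g1: attacked by Rb1; e2: attacked by Kf3; f2: attacked by Kf3; g2: attacked by Kf3.
Legal moves for Black: none.
In check with no legal moves → checkmate.

checkmate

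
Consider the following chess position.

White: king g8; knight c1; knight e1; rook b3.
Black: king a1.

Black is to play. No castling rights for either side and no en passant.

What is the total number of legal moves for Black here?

Black to move; king on a1.
In check: no.
Legal moves: none.
Count: 0.

0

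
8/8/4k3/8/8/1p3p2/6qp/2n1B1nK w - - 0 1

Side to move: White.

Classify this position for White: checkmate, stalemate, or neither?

White to move; white king on h1.
In check: yes, from the black queen on g2.
King squares — g1: attacked by Qg2; g2: attacked by Pf3; h2: attacked by Qg2.
Legal moves for White: none.
In check with no legal moves → checkmate.

checkmate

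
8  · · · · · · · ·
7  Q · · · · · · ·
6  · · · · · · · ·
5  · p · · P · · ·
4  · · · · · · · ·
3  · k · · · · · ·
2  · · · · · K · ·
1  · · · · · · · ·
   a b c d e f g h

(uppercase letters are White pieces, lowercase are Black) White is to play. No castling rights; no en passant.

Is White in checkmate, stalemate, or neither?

White to move; white king on f2.
In check: no.
Legal moves for White include: Qb8, Qa8, Qh7, Qg7, Qf7+, Qe7, Qd7, Qc7, Qb7, Qb6, Qa6, Qc5, Qa5, Qd4, Qa4+, Qe3+, Qa3+, Qa2+, ... (list truncated; more exist).
White has legal moves and is not in check → neither.

neither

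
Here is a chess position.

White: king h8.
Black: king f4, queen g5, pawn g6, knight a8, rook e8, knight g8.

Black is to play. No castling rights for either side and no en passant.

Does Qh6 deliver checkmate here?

yes

After Qh6: white king on h8; in check: yes, from the black queen on h6.
King squares — g7: attacked by Qh6; h7: attacked by Qh6; g8: attacked by Re8.
White has no legal moves → checkmate.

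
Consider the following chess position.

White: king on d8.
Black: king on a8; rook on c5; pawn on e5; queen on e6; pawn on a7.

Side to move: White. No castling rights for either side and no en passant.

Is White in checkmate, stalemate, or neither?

stalemate

White to move; white king on d8.
In check: no.
King squares — c7: attacked by Rc5; d7: attacked by Qe6; e7: attacked by Qe6; c8: attacked by Rc5; e8: attacked by Qe6.
Legal moves for White: none.
Not in check and no legal moves → stalemate.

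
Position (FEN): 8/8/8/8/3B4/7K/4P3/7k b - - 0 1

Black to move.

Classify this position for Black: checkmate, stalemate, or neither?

stalemate

Black to move; black king on h1.
In check: no.
King squares — g1: attacked by Bd4; g2: attacked by Kh3; h2: attacked by Kh3.
Legal moves for Black: none.
Not in check and no legal moves → stalemate.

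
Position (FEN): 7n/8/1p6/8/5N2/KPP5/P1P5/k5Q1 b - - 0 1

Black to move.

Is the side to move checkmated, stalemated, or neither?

checkmate

Black to move; black king on a1.
In check: yes, from the white queen on g1.
King squares — b1: attacked by Qg1; a2: attacked by Ka3; b2: attacked by Ka3.
Legal moves for Black: none.
In check with no legal moves → checkmate.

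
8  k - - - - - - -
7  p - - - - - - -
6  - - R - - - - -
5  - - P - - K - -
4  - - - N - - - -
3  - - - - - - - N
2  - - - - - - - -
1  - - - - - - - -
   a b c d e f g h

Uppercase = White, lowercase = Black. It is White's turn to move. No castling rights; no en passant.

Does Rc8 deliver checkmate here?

no

After Rc8: black king on a8; in check: yes, from the white rook on c8.
Black has 1 legal reply: Kb7.
In check but a legal move exists → not checkmate.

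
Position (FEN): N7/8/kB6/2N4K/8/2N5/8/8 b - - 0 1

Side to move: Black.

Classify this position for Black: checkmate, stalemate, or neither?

Black to move; black king on a6.
In check: yes, from the white knight on c5.
King squares — a5: attacked by Bb6; b5: attacked by Nc3; b6: attacked by Na8; a7: attacked by Bb6; b7: attacked by Nc5.
Legal moves for Black: none.
In check with no legal moves → checkmate.

checkmate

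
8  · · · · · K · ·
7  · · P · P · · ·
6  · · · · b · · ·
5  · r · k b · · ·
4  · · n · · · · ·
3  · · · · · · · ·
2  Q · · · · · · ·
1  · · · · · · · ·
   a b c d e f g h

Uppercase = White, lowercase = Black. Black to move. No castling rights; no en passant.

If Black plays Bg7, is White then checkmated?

no

After Bg7: white king on f8; in check: yes, from the black bishop on g7.
White has 2 legal replies: Ke8, Kxg7.
In check but a legal move exists → not checkmate.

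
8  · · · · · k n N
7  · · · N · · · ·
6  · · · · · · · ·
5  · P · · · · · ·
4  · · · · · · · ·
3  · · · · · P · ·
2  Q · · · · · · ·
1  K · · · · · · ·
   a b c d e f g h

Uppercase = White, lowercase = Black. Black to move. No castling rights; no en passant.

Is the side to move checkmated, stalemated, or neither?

Black to move; black king on f8.
In check: yes, from the white knight on d7.
Legal moves for Black: Ke8, Kg7, Ke7.
Black is in check but has 3 legal moves → neither.

neither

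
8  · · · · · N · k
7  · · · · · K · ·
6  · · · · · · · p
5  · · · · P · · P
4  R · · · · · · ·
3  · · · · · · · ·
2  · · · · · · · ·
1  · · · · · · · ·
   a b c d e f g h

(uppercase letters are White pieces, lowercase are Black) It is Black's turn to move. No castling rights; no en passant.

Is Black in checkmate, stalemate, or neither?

Black to move; black king on h8.
In check: no.
King squares — g7: attacked by Kf7; h7: attacked by Nf8; g8: attacked by Kf7.
Legal moves for Black: none.
Not in check and no legal moves → stalemate.

stalemate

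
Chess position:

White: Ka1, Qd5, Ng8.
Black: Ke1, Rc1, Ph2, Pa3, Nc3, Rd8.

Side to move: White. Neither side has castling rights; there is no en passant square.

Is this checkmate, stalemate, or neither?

White to move; white king on a1.
In check: yes, from the black rook on c1.
King squares — b1: attacked by Rc1; a2: attacked by Nc3; b2: attacked by Pa3.
Legal moves for White: none.
In check with no legal moves → checkmate.

checkmate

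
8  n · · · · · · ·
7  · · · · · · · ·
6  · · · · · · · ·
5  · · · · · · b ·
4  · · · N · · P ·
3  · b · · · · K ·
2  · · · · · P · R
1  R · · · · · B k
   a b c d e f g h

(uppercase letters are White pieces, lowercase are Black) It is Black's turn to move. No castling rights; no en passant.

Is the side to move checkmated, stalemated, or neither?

checkmate

Black to move; black king on h1.
In check: yes, from the white rook on h2.
King squares — g1: attacked by Ra1; g2: attacked by Rh2; h2: attacked by Bg1.
Legal moves for Black: none.
In check with no legal moves → checkmate.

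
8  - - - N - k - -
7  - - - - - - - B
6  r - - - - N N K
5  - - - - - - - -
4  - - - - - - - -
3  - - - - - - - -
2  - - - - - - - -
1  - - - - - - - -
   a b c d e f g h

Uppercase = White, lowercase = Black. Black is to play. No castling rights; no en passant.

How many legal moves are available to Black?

Black to move; king on f8.
In check: yes, from the white knight on g6.
Legal moves: none.
Count: 0.

0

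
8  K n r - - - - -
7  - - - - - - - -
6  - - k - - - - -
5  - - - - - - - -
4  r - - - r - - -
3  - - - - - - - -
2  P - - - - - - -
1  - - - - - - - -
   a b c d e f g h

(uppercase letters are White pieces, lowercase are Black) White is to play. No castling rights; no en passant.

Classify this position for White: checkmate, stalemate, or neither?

White to move; white king on a8.
In check: yes, from the black rook on a4.
King squares — a7: attacked by Ra4; b7: attacked by Kc6; b8: attacked by Rc8.
Legal moves for White: none.
In check with no legal moves → checkmate.

checkmate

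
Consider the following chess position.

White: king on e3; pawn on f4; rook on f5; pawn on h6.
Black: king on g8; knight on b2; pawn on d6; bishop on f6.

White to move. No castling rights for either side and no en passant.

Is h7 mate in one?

no

After h7: black king on g8; in check: yes, from the white pawn on h7.
Black has 5 legal replies: Kh8, Kf8, Kxh7, Kg7, Kf7.
In check but a legal move exists → not checkmate.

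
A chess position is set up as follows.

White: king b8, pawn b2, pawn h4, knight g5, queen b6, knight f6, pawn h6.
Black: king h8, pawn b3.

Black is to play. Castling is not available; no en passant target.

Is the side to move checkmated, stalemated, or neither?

Black to move; black king on h8.
In check: no.
King squares — g7: attacked by Ph6; h7: attacked by Ng5; g8: attacked by Nf6.
Legal moves for Black: none.
Not in check and no legal moves → stalemate.

stalemate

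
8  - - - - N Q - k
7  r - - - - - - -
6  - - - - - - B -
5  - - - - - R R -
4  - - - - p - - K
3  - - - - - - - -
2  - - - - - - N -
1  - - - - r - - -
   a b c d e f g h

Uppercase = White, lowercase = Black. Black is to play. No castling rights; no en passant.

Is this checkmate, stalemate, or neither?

Black to move; black king on h8.
In check: yes, from the white queen on f8.
King squares — g7: attacked by Ne8; h7: attacked by Bg6; g8: attacked by Qf8.
Legal moves for Black: none.
In check with no legal moves → checkmate.

checkmate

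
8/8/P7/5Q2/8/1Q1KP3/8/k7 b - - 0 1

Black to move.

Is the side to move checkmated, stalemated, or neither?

stalemate

Black to move; black king on a1.
In check: no.
King squares — b1: attacked by Qb3; a2: attacked by Qb3; b2: attacked by Qb3.
Legal moves for Black: none.
Not in check and no legal moves → stalemate.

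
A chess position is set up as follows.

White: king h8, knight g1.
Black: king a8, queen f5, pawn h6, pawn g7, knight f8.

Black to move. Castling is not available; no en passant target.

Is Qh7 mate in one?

After Qh7: white king on h8; in check: yes, from the black queen on h7.
King squares — g7: attacked by Qh7; h7: attacked by Nf8; g8: attacked by Qh7.
White has no legal moves → checkmate.

yes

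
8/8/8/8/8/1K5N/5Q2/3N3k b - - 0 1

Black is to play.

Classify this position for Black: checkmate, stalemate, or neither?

stalemate

Black to move; black king on h1.
In check: no.
King squares — g1: attacked by Qf2; g2: attacked by Qf2; h2: attacked by Qf2.
Legal moves for Black: none.
Not in check and no legal moves → stalemate.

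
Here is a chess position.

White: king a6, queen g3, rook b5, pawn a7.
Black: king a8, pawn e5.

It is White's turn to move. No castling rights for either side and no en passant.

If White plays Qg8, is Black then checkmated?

yes

After Qg8: black king on a8; in check: yes, from the white queen on g8.
King squares — a7: attacked by Ka6; b7: attacked by Rb5; b8: attacked by Rb5.
Black has no legal moves → checkmate.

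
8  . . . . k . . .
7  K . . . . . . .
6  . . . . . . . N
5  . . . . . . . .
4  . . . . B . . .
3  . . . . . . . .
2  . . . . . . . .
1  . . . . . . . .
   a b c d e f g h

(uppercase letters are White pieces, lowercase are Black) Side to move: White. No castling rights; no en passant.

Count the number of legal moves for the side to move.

22

White to move; king on a7.
In check: no.
Legal moves: Kb8, Ka8, Kb7, Kb6, Ka6, Ng8, Nf7, Nf5, Ng4, Ba8, Bh7, Bb7, Bg6+, Bc6+, Bf5, Bd5, Bf3, Bd3, Bg2, Bc2, Bh1, Bb1.
Count: 22.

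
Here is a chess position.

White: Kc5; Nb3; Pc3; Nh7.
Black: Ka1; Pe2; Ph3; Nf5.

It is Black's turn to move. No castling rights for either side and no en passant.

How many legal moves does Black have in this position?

Black to move; king on a1.
In check: yes, from the white knight on b3.
Legal moves: Kb2, Ka2, Kb1.
Count: 3.

3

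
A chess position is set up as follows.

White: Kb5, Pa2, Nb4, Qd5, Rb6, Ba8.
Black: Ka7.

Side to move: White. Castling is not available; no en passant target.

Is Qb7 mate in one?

After Qb7: black king on a7; in check: yes, from the white queen on b7.
King squares — a6: attacked by Nb4; b6: attacked by Kb5; b7: attacked by Rb6; a8: attacked by Qb7; b8: attacked by Qb7.
Black has no legal moves → checkmate.

yes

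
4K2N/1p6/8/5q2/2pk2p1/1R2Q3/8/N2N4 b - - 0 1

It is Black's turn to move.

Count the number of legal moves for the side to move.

Black to move; king on d4.
In check: yes, from the white queen on e3.
Legal moves: Kd5.
Count: 1.

1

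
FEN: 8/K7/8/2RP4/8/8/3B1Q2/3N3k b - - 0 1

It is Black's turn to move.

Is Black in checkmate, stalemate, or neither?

Black to move; black king on h1.
In check: no.
King squares — g1: attacked by Qf2; g2: attacked by Qf2; h2: attacked by Qf2.
Legal moves for Black: none.
Not in check and no legal moves → stalemate.

stalemate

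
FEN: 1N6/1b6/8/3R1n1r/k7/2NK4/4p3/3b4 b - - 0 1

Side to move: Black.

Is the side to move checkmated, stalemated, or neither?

Black to move; black king on a4.
In check: yes, from the white knight on c3.
King squares — a3: available; b3: available; b4: available; a5: attacked by Rd5; b5: attacked by Nc3.
Legal moves for Black: Kb4, Kb3, Ka3.
Black is in check but has 3 legal moves → neither.

neither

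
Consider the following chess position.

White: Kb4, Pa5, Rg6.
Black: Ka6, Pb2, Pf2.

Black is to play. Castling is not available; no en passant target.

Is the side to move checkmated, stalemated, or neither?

Black to move; black king on a6.
In check: yes, from the white rook on g6.
King squares — a5: attacked by Kb4; b5: attacked by Kb4; b6: attacked by Pa5; a7: available; b7: available.
Legal moves for Black: Kb7, Ka7.
Black is in check but has 2 legal moves → neither.

neither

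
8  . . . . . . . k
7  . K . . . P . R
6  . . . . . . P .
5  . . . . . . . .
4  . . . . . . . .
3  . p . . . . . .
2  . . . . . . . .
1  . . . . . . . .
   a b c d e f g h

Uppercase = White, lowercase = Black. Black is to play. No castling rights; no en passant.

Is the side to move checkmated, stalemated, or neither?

checkmate

Black to move; black king on h8.
In check: yes, from the white rook on h7.
King squares — g7: attacked by Rh7; h7: attacked by Pg6; g8: attacked by Pf7.
Legal moves for Black: none.
In check with no legal moves → checkmate.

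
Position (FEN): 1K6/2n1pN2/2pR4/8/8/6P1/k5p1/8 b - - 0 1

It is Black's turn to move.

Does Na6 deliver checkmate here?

no

After Na6: white king on b8; in check: yes, from the black knight on a6.
White has 4 legal replies: Kc8, Ka8, Kb7, Ka7.
In check but a legal move exists → not checkmate.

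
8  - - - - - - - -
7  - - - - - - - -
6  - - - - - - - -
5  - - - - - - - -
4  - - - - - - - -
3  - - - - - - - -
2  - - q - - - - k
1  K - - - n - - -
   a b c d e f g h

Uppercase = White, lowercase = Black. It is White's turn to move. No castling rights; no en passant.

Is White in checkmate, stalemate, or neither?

stalemate

White to move; white king on a1.
In check: no.
King squares — b1: attacked by Qc2; a2: attacked by Qc2; b2: attacked by Qc2.
Legal moves for White: none.
Not in check and no legal moves → stalemate.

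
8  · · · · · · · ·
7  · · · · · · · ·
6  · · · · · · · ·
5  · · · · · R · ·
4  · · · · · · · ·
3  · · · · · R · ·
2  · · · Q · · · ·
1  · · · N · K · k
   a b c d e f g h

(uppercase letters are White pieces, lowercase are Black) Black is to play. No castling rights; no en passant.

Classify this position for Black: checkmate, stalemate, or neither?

stalemate

Black to move; black king on h1.
In check: no.
King squares — g1: attacked by Kf1; g2: attacked by Kf1; h2: attacked by Qd2.
Legal moves for Black: none.
Not in check and no legal moves → stalemate.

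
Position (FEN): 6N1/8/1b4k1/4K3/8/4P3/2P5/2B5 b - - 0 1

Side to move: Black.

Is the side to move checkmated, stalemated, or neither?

Black to move; black king on g6.
In check: no.
Legal moves for Black: Kh7, Kg7, Kf7, Kh5, Kg5, Bd8, Bc7+, Ba7, Bc5, Ba5, Bd4+, Bxe3.
Black has 12 legal moves and is not in check → neither.

neither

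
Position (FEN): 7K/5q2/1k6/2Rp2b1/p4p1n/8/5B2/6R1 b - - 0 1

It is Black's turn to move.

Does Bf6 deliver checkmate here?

no

After Bf6: white king on h8; in check: yes, from the black bishop on f6.
White has 1 legal reply: Rg7.
In check but a legal move exists → not checkmate.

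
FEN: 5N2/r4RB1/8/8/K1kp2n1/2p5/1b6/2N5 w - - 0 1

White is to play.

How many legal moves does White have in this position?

1

White to move; king on a4.
In check: yes, from the black rook on a7.
Legal moves: Rxa7.
Count: 1.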